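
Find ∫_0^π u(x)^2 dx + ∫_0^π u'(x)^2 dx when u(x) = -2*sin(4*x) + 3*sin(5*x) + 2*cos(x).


||u||_{H^1(0,π)}^2 = -128/15 + 155*π

u'(x) = -2*sin(x) - 8*cos(4*x) + 15*cos(5*x).
Expand u² and (u')² and integrate term by term on (0, π), using: for integers n ≥ 1, ∫_0^π sin²(nx) dx = ∫_0^π cos²(nx) dx = π/2; for n ≠ n', ∫_0^π sin(nx)sin(n'x) dx = ∫_0^π cos(nx)cos(n'x) dx = 0; and by product-to-sum, ∫_0^π sin(nx)cos(n'x) dx = ½∫_0^π [sin((n+n')x) + sin((n−n')x)] dx, which is 0 when n+n' is even and 2n/(n²−n'²) when n+n' is odd (it need not vanish on (0, π)).
  u² squared terms: (-2)²·∫sin(4x)² dx = 4·π/2 = 2*π;  (2)²·∫cos(x)² dx = 4·π/2 = 2*π;  (3)²·∫sin(5x)² dx = 9·π/2 = 9*π/2.
  u² cross terms: 2·(-2)·(2)·∫sin(4x)·cos(x) dx = -8·(8/15) = -64/15;  2·(-2)·(3)·∫sin(4x)·sin(5x) dx = -12·(0) = 0;  2·(2)·(3)·∫cos(x)·sin(5x) dx = 12·(0) = 0.
  So ∫_0^π u² dx = 2*π + 2*π + 9*π/2 − 64/15 + 0 + 0 = -64/15 + 17*π/2.
  (u')² squared terms: (-8)²·∫cos(4x)² dx = 64·π/2 = 32*π;  (-2)²·∫sin(x)² dx = 4·π/2 = 2*π;  (15)²·∫cos(5x)² dx = 225·π/2 = 225*π/2.
  (u')² cross terms: 2·(-8)·(-2)·∫cos(4x)·sin(x) dx = 32·(-2/15) = -64/15;  2·(-8)·(15)·∫cos(4x)·cos(5x) dx = -240·(0) = 0;  2·(-2)·(15)·∫sin(x)·cos(5x) dx = -60·(0) = 0.
  So ∫_0^π (u')² dx = 32*π + 2*π + 225*π/2 − 64/15 + 0 + 0 = -64/15 + 293*π/2.
||u||_{H^1}^2 = (-64/15 + 17*π/2) + (-64/15 + 293*π/2) = -128/15 + 155*π.


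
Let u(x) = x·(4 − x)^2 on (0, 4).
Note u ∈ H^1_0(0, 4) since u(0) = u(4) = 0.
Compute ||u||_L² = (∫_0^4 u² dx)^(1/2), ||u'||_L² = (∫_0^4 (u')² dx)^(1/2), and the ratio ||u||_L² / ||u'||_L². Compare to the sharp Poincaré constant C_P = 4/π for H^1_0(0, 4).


||u||_L² / ||u'||_L² = 2*sqrt(14)/7 < C_P = 4/π.

u(x) = x·(4 − x)^2, so u'(x) = (x - 4)*(3*x - 4).
u(x) = x·(4 − x)^2 vanishes at x = 0 and x = 4, so u ∈ H^1_0(0, 4). Differentiate via the product rule and integrate the resulting polynomials term by term.
  ∫_0^4 u² dx = ∫_0^4 (x^6 - 16*x^5 + 96*x^4 - 256*x^3 + 256*x^2) dx. Term by term:
    ∫_0^4 x^6 dx = 16384/7;  ∫_0^4 -16*x^5 dx = -32768/3;  ∫_0^4 96*x^4 dx = 98304/5;
    ∫_0^4 -256*x^3 dx = -16384;  ∫_0^4 256*x^2 dx = 16384/3.
  Sum: 16384/7 − 32768/3 + 98304/5 − 16384 + 16384/3 = 16384/105.
  ∫_0^4 (u')² dx = ∫_0^4 (9*x^4 - 96*x^3 + 352*x^2 - 512*x + 256) dx. Term by term:
    ∫_0^4 9*x^4 dx = 9216/5;  ∫_0^4 -96*x^3 dx = -6144;  ∫_0^4 352*x^2 dx = 22528/3;
    ∫_0^4 -512*x dx = -4096;  ∫_0^4 256 dx = 1024.
  Sum: 9216/5 − 6144 + 22528/3 − 4096 + 1024 = 2048/15.
∫_0^4 u² dx = 16384/105, so ||u||_L² = 128*sqrt(105)/105.
∫_0^4 (u')² dx = 2048/15, so ||u'||_L² = 32*sqrt(30)/15.
Ratio ||u||_L² / ||u'||_L² = 2*sqrt(14)/7.
Sharp Poincaré constant on H^1_0(0, 4) is C_P = L/π = 4/π, achieved by sin(π/4·x).
A polynomial bump cannot attain the sharp Poincaré constant (only the first sine eigenfunction does), so the ratio is strictly less than C_P, consistent with ||u||_L² ≤ C_P ||u'||_L².


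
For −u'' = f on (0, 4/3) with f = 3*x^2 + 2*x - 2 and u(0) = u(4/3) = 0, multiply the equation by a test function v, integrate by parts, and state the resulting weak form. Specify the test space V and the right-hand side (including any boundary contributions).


V = H^1_0(0, 4/3) (so v(0) = v(4/3) = 0); weak form: ∫_0^4/3 u'v' dx = ∫_0^4/3 (3*x^2 + 2*x - 2) v dx for all v ∈ V.

Multiply both sides by a test function v and integrate from 0 to 4/3:
  ∫_0^4/3 −u''(x) v(x) dx = ∫_0^4/3 f(x) v(x) dx.
Integrate the LHS by parts once:
  ∫_0^4/3 −u'' v dx = −[u'(x) v(x)]_0^4/3 + ∫_0^4/3 u'(x) v'(x) dx.
Thus ∫_0^4/3 u'(x) v'(x) dx = ∫_0^4/3 f(x) v(x) dx + [u'(x) v(x)]_0^4/3.
Choose V so that boundary terms are either known or forced to vanish.
u is Dirichlet: u(0) = u(4/3) = 0. Let V = H^1_0(0, 4/3); then v(0) = v(4/3) = 0, and [u' v]_0^4/3 = 0.
Weak formulation: find u (satisfying any essential BC) such that ∫_0^4/3 u'(x) v'(x) dx = ∫_0^4/3 f v dx for all v ∈ V.
Substituting f(x) = 3*x^2 + 2*x - 2, the right-hand side is ∫_0^4/3 (3*x^2 + 2*x - 2) v dx.


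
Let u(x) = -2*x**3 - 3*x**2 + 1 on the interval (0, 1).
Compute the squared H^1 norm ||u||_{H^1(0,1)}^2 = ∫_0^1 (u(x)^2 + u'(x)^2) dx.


||u||_{H^1}^2 = 277/7

The H^1 norm (squared) on an interval (0, L) is
  ||u||_{H^1}^2 = ∫_0^L u(x)^2 dx + ∫_0^L u'(x)^2 dx.
Compute u'(x) = -6*x**2 - 6*x.
Then u(x)^2 = 4*x**6 + 12*x**5 + 9*x**4 - 4*x**3 - 6*x**2 + 1 and u'(x)^2 = 36*x**4 + 72*x**3 + 36*x**2.
Integrate each monomial from 0 to 1 using ∫_0^1 c·x^n dx = c·1^(n+1)/(n+1):
  ∫_0^1 u(x)^2 dx = ∫_0^1 (4*x^6 + 12*x^5 + 9*x^4 - 4*x^3 - 6*x^2 + 1) dx. Term by term:
    ∫_0^1 4*x^6 dx = 4/7;  ∫_0^1 12*x^5 dx = 2;  ∫_0^1 9*x^4 dx = 9/5;
    ∫_0^1 -4*x^3 dx = -1;  ∫_0^1 -6*x^2 dx = -2;  ∫_0^1 1 dx = 1.
  Sum: 4/7 + 2 + 9/5 − 1 − 2 + 1 = 83/35.
  ∫_0^1 u'(x)^2 dx = ∫_0^1 (36*x^4 + 72*x^3 + 36*x^2) dx. Term by term:
    ∫_0^1 36*x^4 dx = 36/5;  ∫_0^1 72*x^3 dx = 18;  ∫_0^1 36*x^2 dx = 12.
  Sum: 36/5 + 18 + 12 = 186/5.
Adding: ||u||_{H^1}^2 = 83/35 + 186/5 = 277/7.


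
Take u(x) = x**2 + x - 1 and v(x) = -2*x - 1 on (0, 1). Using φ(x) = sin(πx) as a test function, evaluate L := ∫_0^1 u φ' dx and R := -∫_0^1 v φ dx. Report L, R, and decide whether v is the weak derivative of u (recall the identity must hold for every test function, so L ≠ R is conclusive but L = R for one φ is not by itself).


LHS = -4/π, RHS = 4/π. No, v is not the weak derivative of u.

u(x) = x**2 + x - 1, classical derivative u'(x) = 2*x + 1.
φ(x) = sin(πx), so φ'(x) = π*cos(π*x).
Note φ(0) = φ(1) = 0, so the boundary term u·φ vanishes.
LHS = ∫_0^1 u(x) φ'(x) dx = ∫_0^1 (π*x^2*cos(π*x) + π*x*cos(π*x) - π*cos(π*x)) dx. Term by term:
  ∫_0^1 -π*cos(π*x) dx = 0;  ∫_0^1 π*x*cos(π*x) dx = -2/π;  ∫_0^1 π*x^2*cos(π*x) dx = -2/π.
Sum: 0 − 2/π − 2/π = -4/π.
So LHS = -4/π.
∫_0^1 v(x) φ(x) dx = ∫_0^1 (-2*x*sin(π*x) - sin(π*x)) dx. Term by term:
  ∫_0^1 -sin(π*x) dx = -2/π;  ∫_0^1 -2*x*sin(π*x) dx = -2/π.
Sum: -2/π − 2/π = -4/π.
So RHS = -∫_0^1 v(x) φ(x) dx = 4/π.
LHS − RHS = -8/π ≠ 0, so the identity fails.
(For a valid weak derivative the identity must hold for EVERY test function, in particular this one. The failure shows v is NOT the weak derivative of u.)
Correct weak derivative would be u'(x) = 2*x + 1.


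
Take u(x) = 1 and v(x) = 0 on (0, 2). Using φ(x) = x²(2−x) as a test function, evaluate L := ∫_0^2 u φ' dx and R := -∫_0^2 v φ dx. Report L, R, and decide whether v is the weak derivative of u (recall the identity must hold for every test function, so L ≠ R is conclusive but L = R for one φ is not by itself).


LHS = 0, RHS = 0. Yes, v = u' weakly.

u(x) = 1, classical derivative u'(x) = 0.
φ(x) = x²(2−x), so φ'(x) = x*(4 - 3*x).
Note φ(0) = φ(2) = 0, so the boundary term u·φ vanishes.
LHS = ∫_0^2 u(x) φ'(x) dx = ∫_0^2 (-3*x^2 + 4*x) dx. Term by term:
  ∫_0^2 -3*x^2 dx = -8;  ∫_0^2 4*x dx = 8.
Sum: -8 + 8 = 0.
So LHS = 0.
∫_0^2 v(x) φ(x) dx = ∫_0^2 (0) dx. Term by term:
  ∫_0^2 0 dx = 0.
So RHS = -∫_0^2 v(x) φ(x) dx = 0.
LHS = RHS, so the identity holds for this test φ.
Moreover u is smooth here and v(x) = u'(x) = 0 pointwise, so the identity holds for every test function. Hence v is the weak derivative of u.


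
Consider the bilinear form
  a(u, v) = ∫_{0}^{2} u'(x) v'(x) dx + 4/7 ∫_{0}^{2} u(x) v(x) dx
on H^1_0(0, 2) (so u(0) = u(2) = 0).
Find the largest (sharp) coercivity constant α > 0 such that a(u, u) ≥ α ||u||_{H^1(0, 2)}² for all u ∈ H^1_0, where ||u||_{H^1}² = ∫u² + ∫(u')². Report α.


α = (16/7 + π^2)/(4 + π^2)

Coercivity of a(·,·) on H^1_0(0, 2) means a(u, u) ≥ α ||u||_{H^1}² for every u ∈ H^1_0.
The interval has length L = 2, and Poincaré/coercivity depend only on L. Here a(u, u) = ∫(u')² + (4/7)·∫u².
Here 0 < c = 4/7 < 1. The condition a(u,u) ≥ α||u||_{H^1}² reads (1−α)∫(u')² ≥ (α−c)∫u². Any admissible α is ≤ 1 (rapidly oscillating u have ∫u²/∫(u')² → 0), and α = 1 would force 0 ≥ (1−c)∫u², impossible since c < 1; so 1−α > 0. By the sharp Poincaré inequality on H^1_0 of an interval of length L, ∫(u')² ≥ (π/L)²∫u² with equality for the first sine mode sin(π(x−x₀)/L) (x₀ the left endpoint), so the inequality holds for all u iff (1−α)(π/L)² ≥ α − c, i.e. α ≤ ((π/L)² + c)/((π/L)² + 1) = (1 + c(L/π)²)/(1 + (L/π)²). With (π/L)² = π^2/4 and c = 4/7, the largest admissible constant is α = ((π/L)² + c)/((π/L)² + 1).
Simplifying, α = (16/7 + π^2)/(4 + π^2).


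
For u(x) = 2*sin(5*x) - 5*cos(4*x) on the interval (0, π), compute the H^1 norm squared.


||u||_{H^1(0,π)}^2 = -3400/9 + 529*π/2

u'(x) = 20*sin(4*x) + 10*cos(5*x).
Expand u² and (u')² and integrate term by term on (0, π), using: for integers n ≥ 1, ∫_0^π sin²(nx) dx = ∫_0^π cos²(nx) dx = π/2; for n ≠ n', ∫_0^π sin(nx)sin(n'x) dx = ∫_0^π cos(nx)cos(n'x) dx = 0; and by product-to-sum, ∫_0^π sin(nx)cos(n'x) dx = ½∫_0^π [sin((n+n')x) + sin((n−n')x)] dx, which is 0 when n+n' is even and 2n/(n²−n'²) when n+n' is odd (it need not vanish on (0, π)).
  u² squared terms: (-5)²·∫cos(4x)² dx = 25·π/2 = 25*π/2;  (2)²·∫sin(5x)² dx = 4·π/2 = 2*π.
  u² cross terms: 2·(-5)·(2)·∫cos(4x)·sin(5x) dx = -20·(10/9) = -200/9.
  So ∫_0^π u² dx = 25*π/2 + 2*π − 200/9 = -200/9 + 29*π/2.
  (u')² squared terms: (10)²·∫cos(5x)² dx = 100·π/2 = 50*π;  (20)²·∫sin(4x)² dx = 400·π/2 = 200*π.
  (u')² cross terms: 2·(10)·(20)·∫cos(5x)·sin(4x) dx = 400·(-8/9) = -3200/9.
  So ∫_0^π (u')² dx = 50*π + 200*π − 3200/9 = -3200/9 + 250*π.
||u||_{H^1}^2 = (-200/9 + 29*π/2) + (-3200/9 + 250*π) = -3400/9 + 529*π/2.


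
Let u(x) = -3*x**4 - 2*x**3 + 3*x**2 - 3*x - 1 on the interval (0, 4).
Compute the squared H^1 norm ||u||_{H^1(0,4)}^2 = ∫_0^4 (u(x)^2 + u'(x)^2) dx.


||u||_{H^1}^2 = 26286312/35

The H^1 norm (squared) on an interval (0, L) is
  ||u||_{H^1}^2 = ∫_0^L u(x)^2 dx + ∫_0^L u'(x)^2 dx.
Compute u'(x) = -12*x**3 - 6*x**2 + 6*x - 3.
Then u(x)^2 = 9*x**8 + 12*x**7 - 14*x**6 + 6*x**5 + 27*x**4 - 14*x**3 + 3*x**2 + 6*x + 1 and u'(x)^2 = 144*x**6 + 144*x**5 - 108*x**4 + 72*x**2 - 36*x + 9.
Integrate each monomial from 0 to 4 using ∫_0^4 c·x^n dx = c·4^(n+1)/(n+1):
  ∫_0^4 u(x)^2 dx = ∫_0^4 (9*x^8 + 12*x^7 - 14*x^6 + 6*x^5 + 27*x^4 - 14*x^3 + 3*x^2 + 6*x + 1) dx. Term by term:
    ∫_0^4 9*x^8 dx = 262144;  ∫_0^4 12*x^7 dx = 98304;  ∫_0^4 -14*x^6 dx = -32768;
    ∫_0^4 6*x^5 dx = 4096;  ∫_0^4 27*x^4 dx = 27648/5;  ∫_0^4 -14*x^3 dx = -896;
    ∫_0^4 3*x^2 dx = 64;  ∫_0^4 6*x dx = 48;  ∫_0^4 1 dx = 4.
  Sum: 262144 + 98304 − 32768 + 4096 + 27648/5 − 896 + 64 + 48 + 4 = 1682628/5.
  ∫_0^4 u'(x)^2 dx = ∫_0^4 (144*x^6 + 144*x^5 - 108*x^4 + 72*x^2 - 36*x + 9) dx. Term by term:
    ∫_0^4 144*x^6 dx = 2359296/7;  ∫_0^4 144*x^5 dx = 98304;  ∫_0^4 -108*x^4 dx = -110592/5;
    ∫_0^4 72*x^2 dx = 1536;  ∫_0^4 -36*x dx = -288;  ∫_0^4 9 dx = 36.
  Sum: 2359296/7 + 98304 − 110592/5 + 1536 − 288 + 36 = 14507916/35.
Adding: ||u||_{H^1}^2 = 1682628/5 + 14507916/35 = 26286312/35.


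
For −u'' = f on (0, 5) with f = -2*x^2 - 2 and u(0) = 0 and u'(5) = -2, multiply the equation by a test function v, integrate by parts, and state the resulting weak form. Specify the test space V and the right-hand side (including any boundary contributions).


V = {v ∈ H^1(0, 5) : v(0) = 0} (test functions vanish at x = 0 where u is specified); weak form: ∫_0^5 u'v' dx = ∫_0^5 (-2*x^2 - 2) v dx − 2·v(5) for all v ∈ V.

Multiply both sides by a test function v and integrate from 0 to 5:
  ∫_0^5 −u''(x) v(x) dx = ∫_0^5 f(x) v(x) dx.
Integrate the LHS by parts once:
  ∫_0^5 −u'' v dx = −[u'(x) v(x)]_0^5 + ∫_0^5 u'(x) v'(x) dx.
Thus ∫_0^5 u'(x) v'(x) dx = ∫_0^5 f(x) v(x) dx + [u'(x) v(x)]_0^5.
Choose V so that boundary terms are either known or forced to vanish.
Mixed BC: u(0) = 0 (Dirichlet) and u'(5) = -2 (Neumann). Define V = {v ∈ H^1(0, 5) : v(0) = 0}. Then [u' v]_0^5 = u'(5)·v(5) − u'(0)·0 = − 2·v(5).
Weak formulation: find u (satisfying any essential BC) such that ∫_0^5 u'(x) v'(x) dx = ∫_0^5 f v dx − 2·v(5) for all v ∈ V (Dirichlet at 0 absorbed into V; Neumann datum at x = 5 contributes the boundary term).
Substituting f(x) = -2*x^2 - 2, the right-hand side is ∫_0^5 (-2*x^2 - 2) v dx − 2·v(5).


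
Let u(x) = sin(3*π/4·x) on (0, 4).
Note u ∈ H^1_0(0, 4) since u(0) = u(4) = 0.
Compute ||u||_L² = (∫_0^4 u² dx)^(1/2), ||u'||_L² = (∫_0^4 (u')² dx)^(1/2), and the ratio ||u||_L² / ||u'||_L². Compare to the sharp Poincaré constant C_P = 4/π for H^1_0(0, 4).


||u||_L² / ||u'||_L² = 4/(3*π) < C_P = 4/π.

u(x) = sin(3*π/4·x), so u'(x) = 3*π*cos(3*π*x/4)/4.
Writing u(x) = A·sin(kπx/L) with A = 1 and k = 3, use ∫_0^L sin²(kπx/L) dx = L/2 and ∫_0^L cos²(kπx/L) dx = L/2.
u² = 1·sin²(3*π/4·x) and (u')² = 9*π^2/16·cos²(3*π/4·x), and each of sin², cos² integrates to L/2 = 2 over (0, 4).
∫_0^4 u² dx = 2, so ||u||_L² = sqrt(2).
∫_0^4 (u')² dx = 9*π^2/8, so ||u'||_L² = 3*sqrt(2)*π/4.
Ratio ||u||_L² / ||u'||_L² = 4/(3*π).
Sharp Poincaré constant on H^1_0(0, 4) is C_P = L/π = 4/π, achieved by sin(π/4·x).
This is the k = 3 harmonic; the ratio L/(kπ) is strictly less than C_P = L/π, consistent with the sharp inequality ||u||_L² ≤ C_P ||u'||_L².


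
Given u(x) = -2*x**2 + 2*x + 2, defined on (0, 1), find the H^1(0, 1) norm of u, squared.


||u||_{H^1}^2 = 34/5

The H^1 norm (squared) on an interval (0, L) is
  ||u||_{H^1}^2 = ∫_0^L u(x)^2 dx + ∫_0^L u'(x)^2 dx.
Compute u'(x) = 2 - 4*x.
Then u(x)^2 = 4*x**4 - 8*x**3 - 4*x**2 + 8*x + 4 and u'(x)^2 = 16*x**2 - 16*x + 4.
Integrate each monomial from 0 to 1 using ∫_0^1 c·x^n dx = c·1^(n+1)/(n+1):
  ∫_0^1 u(x)^2 dx = ∫_0^1 (4*x^4 - 8*x^3 - 4*x^2 + 8*x + 4) dx. Term by term:
    ∫_0^1 4*x^4 dx = 4/5;  ∫_0^1 -8*x^3 dx = -2;  ∫_0^1 -4*x^2 dx = -4/3;
    ∫_0^1 8*x dx = 4;  ∫_0^1 4 dx = 4.
  Sum: 4/5 − 2 − 4/3 + 4 + 4 = 82/15.
  ∫_0^1 u'(x)^2 dx = ∫_0^1 (16*x^2 - 16*x + 4) dx. Term by term:
    ∫_0^1 16*x^2 dx = 16/3;  ∫_0^1 -16*x dx = -8;  ∫_0^1 4 dx = 4.
  Sum: 16/3 − 8 + 4 = 4/3.
Adding: ||u||_{H^1}^2 = 82/15 + 4/3 = 34/5.


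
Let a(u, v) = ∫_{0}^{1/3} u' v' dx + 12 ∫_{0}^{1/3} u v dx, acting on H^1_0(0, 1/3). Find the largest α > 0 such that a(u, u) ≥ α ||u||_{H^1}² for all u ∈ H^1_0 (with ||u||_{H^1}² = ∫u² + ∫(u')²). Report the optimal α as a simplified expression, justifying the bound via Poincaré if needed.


α = 1

Coercivity of a(·,·) on H^1_0(0, 1/3) means a(u, u) ≥ α ||u||_{H^1}² for every u ∈ H^1_0.
The interval has length L = 1/3, and Poincaré/coercivity depend only on L. Here a(u, u) = ∫(u')² + (12)·∫u².
Here c = 12 ≥ 1, so a(u,u) = ∫(u')² + c∫u² ≥ ∫(u')² + ∫u² = ||u||_{H^1}², i.e. α = 1 works. No larger α is possible: a(u,u) ≥ α||u||_{H^1}² means (1−α)∫(u')² ≥ (α−c)∫u², and for the modes u_n = sin(nπ(x−x₀)/L) (x₀ the left endpoint) one has ∫u_n²/∫(u_n')² = (L/(nπ))² → 0, so a(u_n,u_n)/||u_n||_{H^1}² → 1. Hence the optimal constant is α = 1.
Therefore α = 1.


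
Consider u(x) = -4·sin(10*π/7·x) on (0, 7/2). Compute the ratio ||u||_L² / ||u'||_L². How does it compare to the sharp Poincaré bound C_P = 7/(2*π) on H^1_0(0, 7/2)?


||u||_L² / ||u'||_L² = 7/(10*π) < C_P = 7/(2*π).

u(x) = -4·sin(10*π/7·x), so u'(x) = -40*π*cos(10*π*x/7)/7.
Writing u(x) = A·sin(kπx/L) with A = -4 and k = 5, use ∫_0^L sin²(kπx/L) dx = L/2 and ∫_0^L cos²(kπx/L) dx = L/2.
u² = 16·sin²(10*π/7·x) and (u')² = 1600*π^2/49·cos²(10*π/7·x), and each of sin², cos² integrates to L/2 = 7/4 over (0, 7/2).
∫_0^7/2 u² dx = 28, so ||u||_L² = 2*sqrt(7).
∫_0^7/2 (u')² dx = 400*π^2/7, so ||u'||_L² = 20*sqrt(7)*π/7.
Ratio ||u||_L² / ||u'||_L² = 7/(10*π).
Sharp Poincaré constant on H^1_0(0, 7/2) is C_P = L/π = 7/(2*π), achieved by sin(2*π/7·x).
This is the k = 5 harmonic; the ratio L/(kπ) is strictly less than C_P = L/π, consistent with the sharp inequality ||u||_L² ≤ C_P ||u'||_L².


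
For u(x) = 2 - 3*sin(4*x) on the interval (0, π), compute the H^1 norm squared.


||u||_{H^1(0,π)}^2 = 161*π/2

u'(x) = -12*cos(4*x).
Expand u² and (u')² and integrate term by term on (0, π), using: for integers n ≥ 1, ∫_0^π sin²(nx) dx = ∫_0^π cos²(nx) dx = π/2; for n ≠ n', ∫_0^π sin(nx)sin(n'x) dx = ∫_0^π cos(nx)cos(n'x) dx = 0; and by product-to-sum, ∫_0^π sin(nx)cos(n'x) dx = ½∫_0^π [sin((n+n')x) + sin((n−n')x)] dx, which is 0 when n+n' is even and 2n/(n²−n'²) when n+n' is odd (it need not vanish on (0, π)). For the constant mode: ∫_0^π 1 dx = π, ∫_0^π cos(nx) dx = 0, ∫_0^π sin(nx) dx = (1−(−1)^n)/n.
  u² squared terms: (2)²·∫1 dx = 4·π = 4*π;  (-3)²·∫sin(4x)² dx = 9·π/2 = 9*π/2.
  u² cross terms: 2·(2)·(-3)·∫1·sin(4x) dx = -12·(0) = 0.
  So ∫_0^π u² dx = 4*π + 9*π/2 + 0 = 17*π/2.
  (u')² squared terms: (-12)²·∫cos(4x)² dx = 144·π/2 = 72*π.
  So ∫_0^π (u')² dx = 72*π.
||u||_{H^1}^2 = (17*π/2) + (72*π) = 161*π/2.


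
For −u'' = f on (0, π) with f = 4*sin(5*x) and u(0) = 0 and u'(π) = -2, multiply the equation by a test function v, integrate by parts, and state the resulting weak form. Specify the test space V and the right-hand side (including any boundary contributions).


V = {v ∈ H^1(0, π) : v(0) = 0} (test functions vanish at x = 0 where u is specified); weak form: ∫_0^π u'v' dx = ∫_0^π (4*sin(5*x)) v dx − 2·v(π) for all v ∈ V.

Multiply both sides by a test function v and integrate from 0 to π:
  ∫_0^π −u''(x) v(x) dx = ∫_0^π f(x) v(x) dx.
Integrate the LHS by parts once:
  ∫_0^π −u'' v dx = −[u'(x) v(x)]_0^π + ∫_0^π u'(x) v'(x) dx.
Thus ∫_0^π u'(x) v'(x) dx = ∫_0^π f(x) v(x) dx + [u'(x) v(x)]_0^π.
Choose V so that boundary terms are either known or forced to vanish.
Mixed BC: u(0) = 0 (Dirichlet) and u'(π) = -2 (Neumann). Define V = {v ∈ H^1(0, π) : v(0) = 0}. Then [u' v]_0^π = u'(π)·v(π) − u'(0)·0 = − 2·v(π).
Weak formulation: find u (satisfying any essential BC) such that ∫_0^π u'(x) v'(x) dx = ∫_0^π f v dx − 2·v(π) for all v ∈ V (Dirichlet at 0 absorbed into V; Neumann datum at x = π contributes the boundary term).
Substituting f(x) = 4*sin(5*x), the right-hand side is ∫_0^π (4*sin(5*x)) v dx − 2·v(π).


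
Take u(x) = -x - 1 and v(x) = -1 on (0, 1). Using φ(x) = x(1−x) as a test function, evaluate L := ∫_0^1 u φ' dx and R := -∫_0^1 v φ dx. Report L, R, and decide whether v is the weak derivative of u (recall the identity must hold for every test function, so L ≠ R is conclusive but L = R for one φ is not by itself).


LHS = 1/6, RHS = 1/6. Yes, v = u' weakly.

u(x) = -x - 1, classical derivative u'(x) = -1.
φ(x) = x(1−x), so φ'(x) = 1 - 2*x.
Note φ(0) = φ(1) = 0, so the boundary term u·φ vanishes.
LHS = ∫_0^1 u(x) φ'(x) dx = ∫_0^1 (2*x^2 + x - 1) dx. Term by term:
  ∫_0^1 2*x^2 dx = 2/3;  ∫_0^1 x dx = 1/2;  ∫_0^1 -1 dx = -1.
Sum: 2/3 + 1/2 − 1 = 1/6.
So LHS = 1/6.
∫_0^1 v(x) φ(x) dx = ∫_0^1 (x^2 - x) dx. Term by term:
  ∫_0^1 x^2 dx = 1/3;  ∫_0^1 -x dx = -1/2.
Sum: 1/3 − 1/2 = -1/6.
So RHS = -∫_0^1 v(x) φ(x) dx = 1/6.
LHS = RHS, so the identity holds for this test φ.
Moreover u is smooth here and v(x) = u'(x) = -1 pointwise, so the identity holds for every test function. Hence v is the weak derivative of u.


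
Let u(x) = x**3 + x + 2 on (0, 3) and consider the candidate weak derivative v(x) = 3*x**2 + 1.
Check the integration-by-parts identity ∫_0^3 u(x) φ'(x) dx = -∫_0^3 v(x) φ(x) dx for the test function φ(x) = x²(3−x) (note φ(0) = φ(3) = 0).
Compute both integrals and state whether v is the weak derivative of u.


LHS = -1593/20, RHS = -1593/20. Yes, v = u' weakly.

u(x) = x**3 + x + 2, classical derivative u'(x) = 3*x**2 + 1.
φ(x) = x²(3−x), so φ'(x) = 3*x*(2 - x).
Note φ(0) = φ(3) = 0, so the boundary term u·φ vanishes.
LHS = ∫_0^3 u(x) φ'(x) dx = ∫_0^3 (-3*x^5 + 6*x^4 - 3*x^3 + 12*x) dx. Term by term:
  ∫_0^3 -3*x^5 dx = -729/2;  ∫_0^3 6*x^4 dx = 1458/5;  ∫_0^3 -3*x^3 dx = -243/4;
  ∫_0^3 12*x dx = 54.
Sum: -729/2 + 1458/5 − 243/4 + 54 = -1593/20.
So LHS = -1593/20.
∫_0^3 v(x) φ(x) dx = ∫_0^3 (-3*x^5 + 9*x^4 - x^3 + 3*x^2) dx. Term by term:
  ∫_0^3 -3*x^5 dx = -729/2;  ∫_0^3 9*x^4 dx = 2187/5;  ∫_0^3 -x^3 dx = -81/4;
  ∫_0^3 3*x^2 dx = 27.
Sum: -729/2 + 2187/5 − 81/4 + 27 = 1593/20.
So RHS = -∫_0^3 v(x) φ(x) dx = -1593/20.
LHS = RHS, so the identity holds for this test φ.
Moreover u is smooth here and v(x) = u'(x) = 3*x**2 + 1 pointwise, so the identity holds for every test function. Hence v is the weak derivative of u.


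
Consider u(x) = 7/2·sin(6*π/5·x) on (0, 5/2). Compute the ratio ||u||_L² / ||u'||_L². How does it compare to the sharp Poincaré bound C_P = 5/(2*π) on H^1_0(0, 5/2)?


||u||_L² / ||u'||_L² = 5/(6*π) < C_P = 5/(2*π).

u(x) = 7/2·sin(6*π/5·x), so u'(x) = 21*π*cos(6*π*x/5)/5.
Writing u(x) = A·sin(kπx/L) with A = 7/2 and k = 3, use ∫_0^L sin²(kπx/L) dx = L/2 and ∫_0^L cos²(kπx/L) dx = L/2.
u² = 49/4·sin²(6*π/5·x) and (u')² = 441*π^2/25·cos²(6*π/5·x), and each of sin², cos² integrates to L/2 = 5/4 over (0, 5/2).
∫_0^5/2 u² dx = 245/16, so ||u||_L² = 7*sqrt(5)/4.
∫_0^5/2 (u')² dx = 441*π^2/20, so ||u'||_L² = 21*sqrt(5)*π/10.
Ratio ||u||_L² / ||u'||_L² = 5/(6*π).
Sharp Poincaré constant on H^1_0(0, 5/2) is C_P = L/π = 5/(2*π), achieved by sin(2*π/5·x).
This is the k = 3 harmonic; the ratio L/(kπ) is strictly less than C_P = L/π, consistent with the sharp inequality ||u||_L² ≤ C_P ||u'||_L².


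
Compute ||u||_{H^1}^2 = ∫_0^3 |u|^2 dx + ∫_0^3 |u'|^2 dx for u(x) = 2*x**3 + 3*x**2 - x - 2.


||u||_{H^1}^2 = 417957/70

The H^1 norm (squared) on an interval (0, L) is
  ||u||_{H^1}^2 = ∫_0^L u(x)^2 dx + ∫_0^L u'(x)^2 dx.
Compute u'(x) = 6*x**2 + 6*x - 1.
Then u(x)^2 = 4*x**6 + 12*x**5 + 5*x**4 - 14*x**3 - 11*x**2 + 4*x + 4 and u'(x)^2 = 36*x**4 + 72*x**3 + 24*x**2 - 12*x + 1.
Integrate each monomial from 0 to 3 using ∫_0^3 c·x^n dx = c·3^(n+1)/(n+1):
  ∫_0^3 u(x)^2 dx = ∫_0^3 (4*x^6 + 12*x^5 + 5*x^4 - 14*x^3 - 11*x^2 + 4*x + 4) dx. Term by term:
    ∫_0^3 4*x^6 dx = 8748/7;  ∫_0^3 12*x^5 dx = 1458;  ∫_0^3 5*x^4 dx = 243;
    ∫_0^3 -14*x^3 dx = -567/2;  ∫_0^3 -11*x^2 dx = -99;  ∫_0^3 4*x dx = 18;
    ∫_0^3 4 dx = 12.
  Sum: 8748/7 + 1458 + 243 − 567/2 − 99 + 18 + 12 = 36375/14.
  ∫_0^3 u'(x)^2 dx = ∫_0^3 (36*x^4 + 72*x^3 + 24*x^2 - 12*x + 1) dx. Term by term:
    ∫_0^3 36*x^4 dx = 8748/5;  ∫_0^3 72*x^3 dx = 1458;  ∫_0^3 24*x^2 dx = 216;
    ∫_0^3 -12*x dx = -54;  ∫_0^3 1 dx = 3.
  Sum: 8748/5 + 1458 + 216 − 54 + 3 = 16863/5.
Adding: ||u||_{H^1}^2 = 36375/14 + 16863/5 = 417957/70.


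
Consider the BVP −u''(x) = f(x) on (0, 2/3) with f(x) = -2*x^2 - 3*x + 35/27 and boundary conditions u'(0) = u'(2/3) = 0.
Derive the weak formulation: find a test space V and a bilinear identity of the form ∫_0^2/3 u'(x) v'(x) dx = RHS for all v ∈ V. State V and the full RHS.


V = H^1(0, 2/3) (no boundary constraint on v; u is determined up to an additive constant); weak form: ∫_0^2/3 u'v' dx = ∫_0^2/3 (-2*x^2 - 3*x + 35/27) v dx for all v ∈ V.

Multiply both sides by a test function v and integrate from 0 to 2/3:
  ∫_0^2/3 −u''(x) v(x) dx = ∫_0^2/3 f(x) v(x) dx.
Integrate the LHS by parts once:
  ∫_0^2/3 −u'' v dx = −[u'(x) v(x)]_0^2/3 + ∫_0^2/3 u'(x) v'(x) dx.
Thus ∫_0^2/3 u'(x) v'(x) dx = ∫_0^2/3 f(x) v(x) dx + [u'(x) v(x)]_0^2/3.
Choose V so that boundary terms are either known or forced to vanish.
u has homogeneous Neumann: u'(0) = u'(2/3) = 0. So [u' v]_0^2/3 = 0·v(2/3) − 0·v(0) = 0 for any v; take V = H^1(0, 2/3).
Weak formulation: find u (satisfying any essential BC) such that ∫_0^2/3 u'(x) v'(x) dx = ∫_0^2/3 f v dx for all v ∈ V (homogeneous Neumann, so boundary terms vanish).
Substituting f(x) = -2*x^2 - 3*x + 35/27, the right-hand side is ∫_0^2/3 (-2*x^2 - 3*x + 35/27) v dx.
Compatibility check (pure Neumann): taking v ≡ 1 ∈ V gives 0 = ∫_0^2/3 f dx + (0) − (0), i.e. ∫_0^2/3 f dx must equal u'(0) − u'(2/3) = 0. Indeed ∫_0^2/3 (-2*x^2 - 3*x + 35/27) dx = 0, so the data are compatible. The solution is then unique only up to an additive constant (fix it e.g. by requiring ∫_0^2/3 u dx = 0).


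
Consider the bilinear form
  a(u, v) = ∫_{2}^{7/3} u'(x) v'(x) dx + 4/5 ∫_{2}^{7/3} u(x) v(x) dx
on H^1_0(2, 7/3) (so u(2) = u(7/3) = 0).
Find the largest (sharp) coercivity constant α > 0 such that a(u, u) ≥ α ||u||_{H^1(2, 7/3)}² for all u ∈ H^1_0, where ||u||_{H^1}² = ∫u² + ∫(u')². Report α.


α = (4 + 45*π^2)/(5*(1 + 9*π^2))

Coercivity of a(·,·) on H^1_0(2, 7/3) means a(u, u) ≥ α ||u||_{H^1}² for every u ∈ H^1_0.
The interval has length L = 1/3, and Poincaré/coercivity depend only on L. Here a(u, u) = ∫(u')² + (4/5)·∫u².
Here 0 < c = 4/5 < 1. The condition a(u,u) ≥ α||u||_{H^1}² reads (1−α)∫(u')² ≥ (α−c)∫u². Any admissible α is ≤ 1 (rapidly oscillating u have ∫u²/∫(u')² → 0), and α = 1 would force 0 ≥ (1−c)∫u², impossible since c < 1; so 1−α > 0. By the sharp Poincaré inequality on H^1_0 of an interval of length L, ∫(u')² ≥ (π/L)²∫u² with equality for the first sine mode sin(π(x−x₀)/L) (x₀ the left endpoint), so the inequality holds for all u iff (1−α)(π/L)² ≥ α − c, i.e. α ≤ ((π/L)² + c)/((π/L)² + 1) = (1 + c(L/π)²)/(1 + (L/π)²). With (π/L)² = 9*π^2 and c = 4/5, the largest admissible constant is α = ((π/L)² + c)/((π/L)² + 1).
Simplifying, α = (4 + 45*π^2)/(5*(1 + 9*π^2)).


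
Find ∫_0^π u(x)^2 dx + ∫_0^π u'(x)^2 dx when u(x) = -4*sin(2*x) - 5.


||u||_{H^1(0,π)}^2 = 65*π

u'(x) = -8*cos(2*x).
Expand u² and (u')² and integrate term by term on (0, π), using: for integers n ≥ 1, ∫_0^π sin²(nx) dx = ∫_0^π cos²(nx) dx = π/2; for n ≠ n', ∫_0^π sin(nx)sin(n'x) dx = ∫_0^π cos(nx)cos(n'x) dx = 0; and by product-to-sum, ∫_0^π sin(nx)cos(n'x) dx = ½∫_0^π [sin((n+n')x) + sin((n−n')x)] dx, which is 0 when n+n' is even and 2n/(n²−n'²) when n+n' is odd (it need not vanish on (0, π)). For the constant mode: ∫_0^π 1 dx = π, ∫_0^π cos(nx) dx = 0, ∫_0^π sin(nx) dx = (1−(−1)^n)/n.
  u² squared terms: (-5)²·∫1 dx = 25·π = 25*π;  (-4)²·∫sin(2x)² dx = 16·π/2 = 8*π.
  u² cross terms: 2·(-5)·(-4)·∫1·sin(2x) dx = 40·(0) = 0.
  So ∫_0^π u² dx = 25*π + 8*π + 0 = 33*π.
  (u')² squared terms: (-8)²·∫cos(2x)² dx = 64·π/2 = 32*π.
  So ∫_0^π (u')² dx = 32*π.
||u||_{H^1}^2 = (33*π) + (32*π) = 65*π.


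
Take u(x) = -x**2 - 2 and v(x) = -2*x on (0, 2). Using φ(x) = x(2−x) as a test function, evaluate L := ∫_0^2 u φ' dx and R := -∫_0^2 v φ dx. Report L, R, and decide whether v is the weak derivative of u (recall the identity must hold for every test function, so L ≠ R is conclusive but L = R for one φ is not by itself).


LHS = 8/3, RHS = 8/3. Yes, v = u' weakly.

u(x) = -x**2 - 2, classical derivative u'(x) = -2*x.
φ(x) = x(2−x), so φ'(x) = 2 - 2*x.
Note φ(0) = φ(2) = 0, so the boundary term u·φ vanishes.
LHS = ∫_0^2 u(x) φ'(x) dx = ∫_0^2 (2*x^3 - 2*x^2 + 4*x - 4) dx. Term by term:
  ∫_0^2 2*x^3 dx = 8;  ∫_0^2 -2*x^2 dx = -16/3;  ∫_0^2 4*x dx = 8;
  ∫_0^2 -4 dx = -8.
Sum: 8 − 16/3 + 8 − 8 = 8/3.
So LHS = 8/3.
∫_0^2 v(x) φ(x) dx = ∫_0^2 (2*x^3 - 4*x^2) dx. Term by term:
  ∫_0^2 2*x^3 dx = 8;  ∫_0^2 -4*x^2 dx = -32/3.
Sum: 8 − 32/3 = -8/3.
So RHS = -∫_0^2 v(x) φ(x) dx = 8/3.
LHS = RHS, so the identity holds for this test φ.
Moreover u is smooth here and v(x) = u'(x) = -2*x pointwise, so the identity holds for every test function. Hence v is the weak derivative of u.


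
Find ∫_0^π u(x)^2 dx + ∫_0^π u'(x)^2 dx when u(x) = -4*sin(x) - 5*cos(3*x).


||u||_{H^1(0,π)}^2 = 141*π

u'(x) = 15*sin(3*x) - 4*cos(x).
Expand u² and (u')² and integrate term by term on (0, π), using: for integers n ≥ 1, ∫_0^π sin²(nx) dx = ∫_0^π cos²(nx) dx = π/2; for n ≠ n', ∫_0^π sin(nx)sin(n'x) dx = ∫_0^π cos(nx)cos(n'x) dx = 0; and by product-to-sum, ∫_0^π sin(nx)cos(n'x) dx = ½∫_0^π [sin((n+n')x) + sin((n−n')x)] dx, which is 0 when n+n' is even and 2n/(n²−n'²) when n+n' is odd (it need not vanish on (0, π)).
  u² squared terms: (-5)²·∫cos(3x)² dx = 25·π/2 = 25*π/2;  (-4)²·∫sin(x)² dx = 16·π/2 = 8*π.
  u² cross terms: 2·(-5)·(-4)·∫cos(3x)·sin(x) dx = 40·(0) = 0.
  So ∫_0^π u² dx = 25*π/2 + 8*π + 0 = 41*π/2.
  (u')² squared terms: (-4)²·∫cos(x)² dx = 16·π/2 = 8*π;  (15)²·∫sin(3x)² dx = 225·π/2 = 225*π/2.
  (u')² cross terms: 2·(-4)·(15)·∫cos(x)·sin(3x) dx = -120·(0) = 0.
  So ∫_0^π (u')² dx = 8*π + 225*π/2 + 0 = 241*π/2.
||u||_{H^1}^2 = (41*π/2) + (241*π/2) = 141*π.


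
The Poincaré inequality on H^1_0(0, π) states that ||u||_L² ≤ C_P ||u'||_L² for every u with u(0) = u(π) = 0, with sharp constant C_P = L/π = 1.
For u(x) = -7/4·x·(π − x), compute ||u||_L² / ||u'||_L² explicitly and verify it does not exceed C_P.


||u||_L² / ||u'||_L² = sqrt(10)*π/10 < C_P = 1.

u(x) = -7/4·x·(π − x), so u'(x) = 7*x/2 - 7*π/4.
u(x) = -7/4·x·(π − x) vanishes at x = 0 and x = π, so u ∈ H^1_0(0, π). Differentiate via the product rule and integrate the resulting polynomials term by term.
  ∫_0^π u² dx = ∫_0^π (49*x^4/16 - 49*π*x^3/8 + 49*π^2*x^2/16) dx. Term by term:
    ∫_0^π 49*x^4/16 dx = 49*π^5/80;  ∫_0^π -49*π*x^3/8 dx = -49*π^5/32;  ∫_0^π 49*π^2*x^2/16 dx = 49*π^5/48.
  Sum: 49*π^5/80 − 49*π^5/32 + 49*π^5/48 = 49*π^5/480.
  ∫_0^π (u')² dx = ∫_0^π (49*x^2/4 - 49*π*x/4 + 49*π^2/16) dx. Term by term:
    ∫_0^π 49*x^2/4 dx = 49*π^3/12;  ∫_0^π -49*π*x/4 dx = -49*π^3/8;  ∫_0^π 49*π^2/16 dx = 49*π^3/16.
  Sum: 49*π^3/12 − 49*π^3/8 + 49*π^3/16 = 49*π^3/48.
∫_0^π u² dx = 49*π^5/480, so ||u||_L² = 7*sqrt(30)*π^(5/2)/120.
∫_0^π (u')² dx = 49*π^3/48, so ||u'||_L² = 7*sqrt(3)*π^(3/2)/12.
Ratio ||u||_L² / ||u'||_L² = sqrt(10)*π/10.
Sharp Poincaré constant on H^1_0(0, π) is C_P = L/π = 1, achieved by sin(x).
A polynomial bump cannot attain the sharp Poincaré constant (only the first sine eigenfunction does), so the ratio is strictly less than C_P, consistent with ||u||_L² ≤ C_P ||u'||_L².


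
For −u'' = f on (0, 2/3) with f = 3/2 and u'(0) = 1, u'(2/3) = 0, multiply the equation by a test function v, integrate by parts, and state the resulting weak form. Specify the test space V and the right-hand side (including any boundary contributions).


V = H^1(0, 2/3) (v unrestricted at boundary; u is determined up to an additive constant); weak form: ∫_0^2/3 u'v' dx = ∫_0^2/3 (3/2) v dx − v(0) for all v ∈ V.

Multiply both sides by a test function v and integrate from 0 to 2/3:
  ∫_0^2/3 −u''(x) v(x) dx = ∫_0^2/3 f(x) v(x) dx.
Integrate the LHS by parts once:
  ∫_0^2/3 −u'' v dx = −[u'(x) v(x)]_0^2/3 + ∫_0^2/3 u'(x) v'(x) dx.
Thus ∫_0^2/3 u'(x) v'(x) dx = ∫_0^2/3 f(x) v(x) dx + [u'(x) v(x)]_0^2/3.
Choose V so that boundary terms are either known or forced to vanish.
u has inhomogeneous Neumann u'(0) = 1, u'(2/3) = 0. [u' v]_0^2/3 = (0)·v(2/3) − (1)·v(0) = − v(0). Take V = H^1(0, 2/3); boundary term becomes part of RHS.
Weak formulation: find u (satisfying any essential BC) such that ∫_0^2/3 u'(x) v'(x) dx = ∫_0^2/3 f v dx − v(0) for all v ∈ V (Neumann data are natural BCs: they enter the RHS as boundary terms).
Substituting f(x) = 3/2, the right-hand side is ∫_0^2/3 (3/2) v dx − v(0).
Compatibility check (pure Neumann): taking v ≡ 1 ∈ V gives 0 = ∫_0^2/3 f dx + (0) − (1), i.e. ∫_0^2/3 f dx must equal u'(0) − u'(2/3) = 1. Indeed ∫_0^2/3 (3/2) dx = 1, so the data are compatible. The solution is then unique only up to an additive constant (fix it e.g. by requiring ∫_0^2/3 u dx = 0).


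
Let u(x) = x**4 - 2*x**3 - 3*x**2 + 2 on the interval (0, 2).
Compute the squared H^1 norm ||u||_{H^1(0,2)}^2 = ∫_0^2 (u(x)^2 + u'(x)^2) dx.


||u||_{H^1}^2 = 6088/45

The H^1 norm (squared) on an interval (0, L) is
  ||u||_{H^1}^2 = ∫_0^L u(x)^2 dx + ∫_0^L u'(x)^2 dx.
Compute u'(x) = 4*x**3 - 6*x**2 - 6*x.
Then u(x)^2 = x**8 - 4*x**7 - 2*x**6 + 12*x**5 + 13*x**4 - 8*x**3 - 12*x**2 + 4 and u'(x)^2 = 16*x**6 - 48*x**5 - 12*x**4 + 72*x**3 + 36*x**2.
Integrate each monomial from 0 to 2 using ∫_0^2 c·x^n dx = c·2^(n+1)/(n+1):
  ∫_0^2 u(x)^2 dx = ∫_0^2 (x^8 - 4*x^7 - 2*x^6 + 12*x^5 + 13*x^4 - 8*x^3 - 12*x^2 + 4) dx. Term by term:
    ∫_0^2 x^8 dx = 512/9;  ∫_0^2 -4*x^7 dx = -128;  ∫_0^2 -2*x^6 dx = -256/7;
    ∫_0^2 12*x^5 dx = 128;  ∫_0^2 13*x^4 dx = 416/5;  ∫_0^2 -8*x^3 dx = -32;
    ∫_0^2 -12*x^2 dx = -32;  ∫_0^2 4 dx = 8.
  Sum: 512/9 − 128 − 256/7 + 128 + 416/5 − 32 − 32 + 8 = 14968/315.
  ∫_0^2 u'(x)^2 dx = ∫_0^2 (16*x^6 - 48*x^5 - 12*x^4 + 72*x^3 + 36*x^2) dx. Term by term:
    ∫_0^2 16*x^6 dx = 2048/7;  ∫_0^2 -48*x^5 dx = -512;  ∫_0^2 -12*x^4 dx = -384/5;
    ∫_0^2 72*x^3 dx = 288;  ∫_0^2 36*x^2 dx = 96.
  Sum: 2048/7 − 512 − 384/5 + 288 + 96 = 3072/35.
Adding: ||u||_{H^1}^2 = 14968/315 + 3072/35 = 6088/45.


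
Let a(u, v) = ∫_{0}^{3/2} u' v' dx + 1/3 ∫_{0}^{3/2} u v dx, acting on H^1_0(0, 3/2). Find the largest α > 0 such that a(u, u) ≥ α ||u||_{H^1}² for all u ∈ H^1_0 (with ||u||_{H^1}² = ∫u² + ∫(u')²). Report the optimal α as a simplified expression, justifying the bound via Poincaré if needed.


α = (3 + 4*π^2)/(9 + 4*π^2)

Coercivity of a(·,·) on H^1_0(0, 3/2) means a(u, u) ≥ α ||u||_{H^1}² for every u ∈ H^1_0.
The interval has length L = 3/2, and Poincaré/coercivity depend only on L. Here a(u, u) = ∫(u')² + (1/3)·∫u².
Here 0 < c = 1/3 < 1. The condition a(u,u) ≥ α||u||_{H^1}² reads (1−α)∫(u')² ≥ (α−c)∫u². Any admissible α is ≤ 1 (rapidly oscillating u have ∫u²/∫(u')² → 0), and α = 1 would force 0 ≥ (1−c)∫u², impossible since c < 1; so 1−α > 0. By the sharp Poincaré inequality on H^1_0 of an interval of length L, ∫(u')² ≥ (π/L)²∫u² with equality for the first sine mode sin(π(x−x₀)/L) (x₀ the left endpoint), so the inequality holds for all u iff (1−α)(π/L)² ≥ α − c, i.e. α ≤ ((π/L)² + c)/((π/L)² + 1) = (1 + c(L/π)²)/(1 + (L/π)²). With (π/L)² = 4*π^2/9 and c = 1/3, the largest admissible constant is α = ((π/L)² + c)/((π/L)² + 1).
Simplifying, α = (3 + 4*π^2)/(9 + 4*π^2).


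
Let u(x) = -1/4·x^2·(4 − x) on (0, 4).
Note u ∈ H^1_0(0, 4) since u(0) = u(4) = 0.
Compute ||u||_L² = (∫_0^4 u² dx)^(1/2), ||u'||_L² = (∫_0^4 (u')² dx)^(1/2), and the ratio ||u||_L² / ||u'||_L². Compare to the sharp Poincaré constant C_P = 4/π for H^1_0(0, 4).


||u||_L² / ||u'||_L² = 2*sqrt(14)/7 < C_P = 4/π.

u(x) = -1/4·x^2·(4 − x), so u'(x) = x*(3*x - 8)/4.
u(x) = -1/4·x^2·(4 − x) vanishes at x = 0 and x = 4, so u ∈ H^1_0(0, 4). Differentiate via the product rule and integrate the resulting polynomials term by term.
  ∫_0^4 u² dx = ∫_0^4 (x^6/16 - x^5/2 + x^4) dx. Term by term:
    ∫_0^4 x^6/16 dx = 1024/7;  ∫_0^4 -x^5/2 dx = -1024/3;  ∫_0^4 x^4 dx = 1024/5.
  Sum: 1024/7 − 1024/3 + 1024/5 = 1024/105.
  ∫_0^4 (u')² dx = ∫_0^4 (9*x^4/16 - 3*x^3 + 4*x^2) dx. Term by term:
    ∫_0^4 9*x^4/16 dx = 576/5;  ∫_0^4 -3*x^3 dx = -192;  ∫_0^4 4*x^2 dx = 256/3.
  Sum: 576/5 − 192 + 256/3 = 128/15.
∫_0^4 u² dx = 1024/105, so ||u||_L² = 32*sqrt(105)/105.
∫_0^4 (u')² dx = 128/15, so ||u'||_L² = 8*sqrt(30)/15.
Ratio ||u||_L² / ||u'||_L² = 2*sqrt(14)/7.
Sharp Poincaré constant on H^1_0(0, 4) is C_P = L/π = 4/π, achieved by sin(π/4·x).
A polynomial bump cannot attain the sharp Poincaré constant (only the first sine eigenfunction does), so the ratio is strictly less than C_P, consistent with ||u||_L² ≤ C_P ||u'||_L².


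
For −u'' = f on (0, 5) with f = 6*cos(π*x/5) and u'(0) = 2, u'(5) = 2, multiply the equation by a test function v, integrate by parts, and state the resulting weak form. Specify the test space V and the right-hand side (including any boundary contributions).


V = H^1(0, 5) (v unrestricted at boundary; u is determined up to an additive constant); weak form: ∫_0^5 u'v' dx = ∫_0^5 (6*cos(π*x/5)) v dx + 2·v(5) − 2·v(0) for all v ∈ V.

Multiply both sides by a test function v and integrate from 0 to 5:
  ∫_0^5 −u''(x) v(x) dx = ∫_0^5 f(x) v(x) dx.
Integrate the LHS by parts once:
  ∫_0^5 −u'' v dx = −[u'(x) v(x)]_0^5 + ∫_0^5 u'(x) v'(x) dx.
Thus ∫_0^5 u'(x) v'(x) dx = ∫_0^5 f(x) v(x) dx + [u'(x) v(x)]_0^5.
Choose V so that boundary terms are either known or forced to vanish.
u has inhomogeneous Neumann u'(0) = 2, u'(5) = 2. [u' v]_0^5 = (2)·v(5) − (2)·v(0) = 2·v(5) − 2·v(0). Take V = H^1(0, 5); boundary term becomes part of RHS.
Weak formulation: find u (satisfying any essential BC) such that ∫_0^5 u'(x) v'(x) dx = ∫_0^5 f v dx + 2·v(5) − 2·v(0) for all v ∈ V (Neumann data are natural BCs: they enter the RHS as boundary terms).
Substituting f(x) = 6*cos(π*x/5), the right-hand side is ∫_0^5 (6*cos(π*x/5)) v dx + 2·v(5) − 2·v(0).
Compatibility check (pure Neumann): taking v ≡ 1 ∈ V gives 0 = ∫_0^5 f dx + (2) − (2), i.e. ∫_0^5 f dx must equal u'(0) − u'(5) = 0. Indeed ∫_0^5 (6*cos(π*x/5)) dx = 0, so the data are compatible. The solution is then unique only up to an additive constant (fix it e.g. by requiring ∫_0^5 u dx = 0).


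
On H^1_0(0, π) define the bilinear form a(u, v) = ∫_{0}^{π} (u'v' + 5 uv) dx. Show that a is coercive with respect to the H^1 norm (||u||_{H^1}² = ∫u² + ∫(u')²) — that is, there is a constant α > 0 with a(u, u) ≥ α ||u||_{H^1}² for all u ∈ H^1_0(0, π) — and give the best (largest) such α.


α = 1

Coercivity of a(·,·) on H^1_0(0, π) means a(u, u) ≥ α ||u||_{H^1}² for every u ∈ H^1_0.
The interval has length L = π, and Poincaré/coercivity depend only on L. Here a(u, u) = ∫(u')² + (5)·∫u².
Here c = 5 ≥ 1, so a(u,u) = ∫(u')² + c∫u² ≥ ∫(u')² + ∫u² = ||u||_{H^1}², i.e. α = 1 works. No larger α is possible: a(u,u) ≥ α||u||_{H^1}² means (1−α)∫(u')² ≥ (α−c)∫u², and for the modes u_n = sin(nπ(x−x₀)/L) (x₀ the left endpoint) one has ∫u_n²/∫(u_n')² = (L/(nπ))² → 0, so a(u_n,u_n)/||u_n||_{H^1}² → 1. Hence the optimal constant is α = 1.
Therefore α = 1.


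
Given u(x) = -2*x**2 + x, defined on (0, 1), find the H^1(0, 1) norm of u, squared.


||u||_{H^1}^2 = 37/15

The H^1 norm (squared) on an interval (0, L) is
  ||u||_{H^1}^2 = ∫_0^L u(x)^2 dx + ∫_0^L u'(x)^2 dx.
Compute u'(x) = 1 - 4*x.
Then u(x)^2 = 4*x**4 - 4*x**3 + x**2 and u'(x)^2 = 16*x**2 - 8*x + 1.
Integrate each monomial from 0 to 1 using ∫_0^1 c·x^n dx = c·1^(n+1)/(n+1):
  ∫_0^1 u(x)^2 dx = ∫_0^1 (4*x^4 - 4*x^3 + x^2) dx. Term by term:
    ∫_0^1 4*x^4 dx = 4/5;  ∫_0^1 -4*x^3 dx = -1;  ∫_0^1 x^2 dx = 1/3.
  Sum: 4/5 − 1 + 1/3 = 2/15.
  ∫_0^1 u'(x)^2 dx = ∫_0^1 (16*x^2 - 8*x + 1) dx. Term by term:
    ∫_0^1 16*x^2 dx = 16/3;  ∫_0^1 -8*x dx = -4;  ∫_0^1 1 dx = 1.
  Sum: 16/3 − 4 + 1 = 7/3.
Adding: ||u||_{H^1}^2 = 2/15 + 7/3 = 37/15.


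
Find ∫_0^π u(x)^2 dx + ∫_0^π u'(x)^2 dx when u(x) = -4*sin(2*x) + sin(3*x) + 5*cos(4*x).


||u||_{H^1(0,π)}^2 = -1020/7 + 515*π/2

u'(x) = -20*sin(4*x) - 8*cos(2*x) + 3*cos(3*x).
Expand u² and (u')² and integrate term by term on (0, π), using: for integers n ≥ 1, ∫_0^π sin²(nx) dx = ∫_0^π cos²(nx) dx = π/2; for n ≠ n', ∫_0^π sin(nx)sin(n'x) dx = ∫_0^π cos(nx)cos(n'x) dx = 0; and by product-to-sum, ∫_0^π sin(nx)cos(n'x) dx = ½∫_0^π [sin((n+n')x) + sin((n−n')x)] dx, which is 0 when n+n' is even and 2n/(n²−n'²) when n+n' is odd (it need not vanish on (0, π)).
  u² squared terms: (-4)²·∫sin(2x)² dx = 16·π/2 = 8*π;  (5)²·∫cos(4x)² dx = 25·π/2 = 25*π/2;  (1)²·∫sin(3x)² dx = 1·π/2 = π/2.
  u² cross terms: 2·(-4)·(5)·∫sin(2x)·cos(4x) dx = -40·(0) = 0;  2·(-4)·(1)·∫sin(2x)·sin(3x) dx = -8·(0) = 0;  2·(5)·(1)·∫cos(4x)·sin(3x) dx = 10·(-6/7) = -60/7.
  So ∫_0^π u² dx = 8*π + 25*π/2 + π/2 + 0 + 0 − 60/7 = -60/7 + 21*π.
  (u')² squared terms: (-20)²·∫sin(4x)² dx = 400·π/2 = 200*π;  (-8)²·∫cos(2x)² dx = 64·π/2 = 32*π;  (3)²·∫cos(3x)² dx = 9·π/2 = 9*π/2.
  (u')² cross terms: 2·(-20)·(-8)·∫sin(4x)·cos(2x) dx = 320·(0) = 0;  2·(-20)·(3)·∫sin(4x)·cos(3x) dx = -120·(8/7) = -960/7;  2·(-8)·(3)·∫cos(2x)·cos(3x) dx = -48·(0) = 0.
  So ∫_0^π (u')² dx = 200*π + 32*π + 9*π/2 + 0 − 960/7 + 0 = -960/7 + 473*π/2.
||u||_{H^1}^2 = (-60/7 + 21*π) + (-960/7 + 473*π/2) = -1020/7 + 515*π/2.
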